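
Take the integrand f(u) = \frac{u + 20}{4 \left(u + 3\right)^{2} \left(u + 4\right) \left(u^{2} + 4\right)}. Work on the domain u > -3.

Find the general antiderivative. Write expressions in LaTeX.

F(u) = - \frac{53 \log{\left(u + 3 \right)}}{338} + \frac{\log{\left(u + 4 \right)}}{5} - \frac{73 \log{\left(u^{2} + 4 \right)}}{3380} + \frac{9 \operatorname{atan}{\left(\frac{u}{2} \right)}}{6760} - \frac{17}{52 u + 156} + C

The denominator factors as 4 \left(u + 3\right)^{2} \left(u + 4\right) \left(u^{2} + 4\right); partial fractions split f into directly integrable pieces: - \frac{146 u - 9}{3380 \left(u^{2} + 4\right)} + \frac{1}{5 \left(u + 4\right)} - \frac{53}{338 \left(u + 3\right)} + \frac{17}{52 \left(u + 3\right)^{2}}.
Check: d/du[- \frac{53 \log{\left(u + 3 \right)}}{338} + \frac{\log{\left(u + 4 \right)}}{5} - \frac{73 \log{\left(u^{2} + 4 \right)}}{3380} + \frac{9 \operatorname{atan}{\left(\frac{u}{2} \right)}}{6760} - \frac{17}{52 u + 156}] = \frac{u + 20}{4 u^{5} + 40 u^{4} + 148 u^{3} + 304 u^{2} + 528 u + 576}, which equals f(u).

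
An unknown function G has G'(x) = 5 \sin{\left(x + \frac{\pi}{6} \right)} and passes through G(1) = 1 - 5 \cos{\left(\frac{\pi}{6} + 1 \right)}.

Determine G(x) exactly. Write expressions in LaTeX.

A first test for any G(x): its x-derivative must equal the given G'(x).
A general antiderivative is - 5 \cos{\left(x + \frac{\pi}{6} \right)} + C.
The condition gives C = 1 - 5 \cos{\left(\frac{\pi}{6} + 1 \right)} - (- 5 \cos{\left(\frac{\pi}{6} + 1 \right)}) = 1.
So G(x) = 1 - 5 \cos{\left(x + \frac{\pi}{6} \right)}.
Check: d/dx[1 - 5 \cos{\left(x + \frac{\pi}{6} \right)}] = 5 \sin{\left(x + \frac{\pi}{6} \right)} = G'(x).

G(x) = 1 - 5 \cos{\left(x + \frac{\pi}{6} \right)}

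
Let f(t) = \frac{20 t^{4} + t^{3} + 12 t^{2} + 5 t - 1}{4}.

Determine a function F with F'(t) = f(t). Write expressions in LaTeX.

Any candidate F(t) must reproduce f(t) exactly when differentiated.
Check: d/dt[t^{5} + \frac{t^{4}}{16} + t^{3} + \frac{5 t^{2}}{8} - \frac{t}{4}] = 5 t^{4} + \frac{t^{3}}{4} + 3 t^{2} + \frac{5 t}{4} - \frac{1}{4}, which equals f(t).

An antiderivative is F(t) = t^{5} + \frac{t^{4}}{16} + t^{3} + \frac{5 t^{2}}{8} - \frac{t}{4}.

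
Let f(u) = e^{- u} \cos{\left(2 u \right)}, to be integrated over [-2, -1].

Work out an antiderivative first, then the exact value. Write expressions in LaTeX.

Antiderivative: F(u) = \frac{2 e^{- u} \sin{\left(2 u \right)}}{5} - \frac{e^{- u} \cos{\left(2 u \right)}}{5}; value = \frac{2 e^{2} \sin{\left(4 \right)}}{5} - \frac{2 e \sin{\left(2 \right)}}{5} + \frac{e^{2} \cos{\left(4 \right)}}{5} - \frac{e \cos{\left(2 \right)}}{5}

Any candidate F(u) must reproduce f(u) exactly when differentiated.
F(u) = \frac{2 e^{- u} \sin{\left(2 u \right)}}{5} - \frac{e^{- u} \cos{\left(2 u \right)}}{5} is an antiderivative of f.
Check: d/du[\frac{2 e^{- u} \sin{\left(2 u \right)}}{5} - \frac{e^{- u} \cos{\left(2 u \right)}}{5}] = e^{- u} \cos{\left(2 u \right)} = f(u).
F(-1) = - \frac{2 e \sin{\left(2 \right)}}{5} - \frac{e \cos{\left(2 \right)}}{5}; F(-2) = - \frac{e^{2} \cos{\left(4 \right)}}{5} - \frac{2 e^{2} \sin{\left(4 \right)}}{5}.
Integral = F(-1) - F(-2) = \frac{2 e^{2} \sin{\left(4 \right)}}{5} - \frac{2 e \sin{\left(2 \right)}}{5} + \frac{e^{2} \cos{\left(4 \right)}}{5} - \frac{e \cos{\left(2 \right)}}{5}.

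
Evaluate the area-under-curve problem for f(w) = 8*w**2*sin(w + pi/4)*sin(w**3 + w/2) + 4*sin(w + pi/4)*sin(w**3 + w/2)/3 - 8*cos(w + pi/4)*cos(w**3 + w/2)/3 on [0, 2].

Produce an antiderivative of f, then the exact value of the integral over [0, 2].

Antiderivative: F(w) = -8*sin(w + pi/4)*cos(w**3 + w/2)/3; value = -8*sin(pi/4 + 2)*cos(9)/3 + 4*sqrt(2)/3

Recognize the product-rule pattern: f = u'v + uv' with u = -8*cos(w**3 + w/2)/3, v = sin(w + pi/4), so integration by parts undoes it.
F(w) = -8*sin(w + pi/4)*cos(w**3 + w/2)/3 is an antiderivative of f.
Check: d/dw[-8*sin(w + pi/4)*cos(w**3 + w/2)/3] = 8*w**2*sin(w + pi/4)*sin(w**3 + w/2) + 4*sin(w + pi/4)*sin(w**3 + w/2)/3 - 8*cos(w + pi/4)*cos(w**3 + w/2)/3 = f(w).
F(2) = -8*sin(pi/4 + 2)*cos(9)/3; F(0) = -4*sqrt(2)/3.
Integral = F(2) - F(0) = -8*sin(pi/4 + 2)*cos(9)/3 + 4*sqrt(2)/3.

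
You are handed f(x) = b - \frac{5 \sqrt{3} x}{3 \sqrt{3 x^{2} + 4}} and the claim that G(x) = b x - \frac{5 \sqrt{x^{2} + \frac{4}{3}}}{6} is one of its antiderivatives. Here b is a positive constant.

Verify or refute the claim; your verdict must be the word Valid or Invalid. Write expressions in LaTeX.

d/dx[G] = \frac{6 b \sqrt{3 x^{2} + 4} - 5 \sqrt{3} x}{6 \sqrt{3 x^{2} + 4}}
d/dx[G] - f(x) = \frac{5 \sqrt{3} x}{6 \sqrt{3 x^{2} + 4}} != 0.

Invalid: d/dx[G] - f = \frac{5 \sqrt{3} x}{6 \sqrt{3 x^{2} + 4}}, which is not 0.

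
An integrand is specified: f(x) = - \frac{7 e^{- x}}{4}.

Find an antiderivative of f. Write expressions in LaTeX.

An antiderivative is F(x) = \frac{7 e^{- x}}{4}.

Recover f(x) by differentiating a candidate F(x); any mismatch rules it out.
Check: d/dx[\frac{7 e^{- x}}{4}] = - \frac{7 e^{- x}}{4} = f(x).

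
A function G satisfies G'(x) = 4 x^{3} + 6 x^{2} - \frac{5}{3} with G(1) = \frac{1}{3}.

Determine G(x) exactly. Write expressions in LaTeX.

G(x) = \frac{3 x^{4} + 6 x^{3} - 5 x - 3}{3}

The integrand splits into summands that can be handled one at a time.
A general antiderivative is x^{4} + 2 x^{3} - \frac{5 x}{3} + C.
The condition gives C = \frac{1}{3} - (\frac{4}{3}) = -1.
So G(x) = \frac{3 x^{4} + 6 x^{3} - 5 x - 3}{3}.
Check: d/dx[\frac{3 x^{4} + 6 x^{3} - 5 x - 3}{3}] = 4 x^{3} + 6 x^{2} - \frac{5}{3} = G'(x).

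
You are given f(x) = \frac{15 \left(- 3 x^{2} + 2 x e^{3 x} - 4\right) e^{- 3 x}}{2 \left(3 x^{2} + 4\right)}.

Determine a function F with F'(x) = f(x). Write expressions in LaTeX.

An antiderivative is F(x) = \frac{\left(5 e^{3 x} \log{\left(\frac{3 x^{2}}{2} + 2 \right)} + 5\right) e^{- 3 x}}{2}.

Whatever form F(x) takes, F'(x) = f(x) is non-negotiable.
Check: d/dx[\frac{\left(5 e^{3 x} \log{\left(\frac{3 x^{2}}{2} + 2 \right)} + 5\right) e^{- 3 x}}{2}] = \frac{- 45 x^{2} + 30 x e^{3 x} - 60}{6 x^{2} e^{3 x} + 8 e^{3 x}}, which equals f(x).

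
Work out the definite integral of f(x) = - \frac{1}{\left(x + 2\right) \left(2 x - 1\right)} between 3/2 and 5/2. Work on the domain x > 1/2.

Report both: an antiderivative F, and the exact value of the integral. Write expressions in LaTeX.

Antiderivative: F(x) = - \frac{\log{\left(x - \frac{1}{2} \right)}}{5} + \frac{\log{\left(x + 2 \right)}}{5}; value = - \frac{\log{\left(\frac{7}{2} \right)}}{5} - \frac{\log{\left(2 \right)}}{5} + \frac{\log{\left(\frac{9}{2} \right)}}{5}

Factor the denominator (\left(x + 2\right) \left(2 x - 1\right)) and decompose: f = - \frac{2}{5 \left(2 x - 1\right)} + \frac{1}{5 \left(x + 2\right)}; each piece integrates to a log, atan, or power term.
F(x) = - \frac{\log{\left(x - \frac{1}{2} \right)}}{5} + \frac{\log{\left(x + 2 \right)}}{5} is an antiderivative of f.
Check: d/dx[- \frac{\log{\left(x - \frac{1}{2} \right)}}{5} + \frac{\log{\left(x + 2 \right)}}{5}] = - \frac{1}{2 x^{2} + 3 x - 2}, which equals f(x).
F(5/2) = - \frac{\log{\left(2 \right)}}{5} + \frac{\log{\left(\frac{9}{2} \right)}}{5}; F(3/2) = \frac{\log{\left(\frac{7}{2} \right)}}{5}.
Integral = F(5/2) - F(3/2) = - \frac{\log{\left(\frac{7}{2} \right)}}{5} - \frac{\log{\left(2 \right)}}{5} + \frac{\log{\left(\frac{9}{2} \right)}}{5}.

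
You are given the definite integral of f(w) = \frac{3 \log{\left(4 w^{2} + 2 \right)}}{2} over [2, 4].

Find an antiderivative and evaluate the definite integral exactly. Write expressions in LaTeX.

Differentiate the proposed F(w) back; it has to land on f(w) exactly.
F(w) = \frac{3 w \log{\left(4 w^{2} + 2 \right)}}{2} - 3 w + \frac{3 \sqrt{2} \operatorname{atan}{\left(\sqrt{2} w \right)}}{2} is an antiderivative of f.
Check: d/dw[\frac{3 w \log{\left(4 w^{2} + 2 \right)}}{2} - 3 w + \frac{3 \sqrt{2} \operatorname{atan}{\left(\sqrt{2} w \right)}}{2}] = \frac{3 \log{\left(2 w^{2} + 1 \right)}}{2} + \frac{3 \log{\left(2 \right)}}{2}, which equals f(w).
F(4) = -12 + \frac{3 \sqrt{2} \operatorname{atan}{\left(4 \sqrt{2} \right)}}{2} + 6 \log{\left(66 \right)}; F(2) = -6 + \frac{3 \sqrt{2} \operatorname{atan}{\left(2 \sqrt{2} \right)}}{2} + 3 \log{\left(18 \right)}.
Integral = F(4) - F(2) = - 3 \log{\left(18 \right)} - 6 - \frac{3 \sqrt{2} \operatorname{atan}{\left(2 \sqrt{2} \right)}}{2} + \frac{3 \sqrt{2} \operatorname{atan}{\left(4 \sqrt{2} \right)}}{2} + 6 \log{\left(66 \right)}.

Antiderivative: F(w) = \frac{3 w \log{\left(4 w^{2} + 2 \right)}}{2} - 3 w + \frac{3 \sqrt{2} \operatorname{atan}{\left(\sqrt{2} w \right)}}{2}; value = - 3 \log{\left(18 \right)} - 6 - \frac{3 \sqrt{2} \operatorname{atan}{\left(2 \sqrt{2} \right)}}{2} + \frac{3 \sqrt{2} \operatorname{atan}{\left(4 \sqrt{2} \right)}}{2} + 6 \log{\left(66 \right)}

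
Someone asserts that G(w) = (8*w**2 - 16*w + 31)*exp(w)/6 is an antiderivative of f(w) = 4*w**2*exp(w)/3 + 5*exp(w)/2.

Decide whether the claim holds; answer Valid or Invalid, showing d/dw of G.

Valid: G'(w) = f(w).

d/dw[G] = 4*w**2*exp(w)/3 + 5*exp(w)/2
This equals f(w) exactly, so the claim holds.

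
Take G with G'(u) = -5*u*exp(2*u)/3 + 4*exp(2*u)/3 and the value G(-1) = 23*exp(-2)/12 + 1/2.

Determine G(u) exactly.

Recognize the product-rule pattern: G'(u) = v'r + vr' with v = 13/12 - 5*u/6, r = exp(2*u), so integration by parts undoes it.
A general antiderivative is (13 - 10*u)*exp(2*u)/12 + C.
The condition gives C = 23*exp(-2)/12 + 1/2 - (23*exp(-2)/12) = 1/2.
So G(u) = -(10*u*exp(2*u) - 13*exp(2*u) - 6)/12.
Check: d/du[-(10*u*exp(2*u) - 13*exp(2*u) - 6)/12] = -5*u*exp(2*u)/3 + 4*exp(2*u)/3 = G'(u).

G(u) = -(10*u*exp(2*u) - 13*exp(2*u) - 6)/12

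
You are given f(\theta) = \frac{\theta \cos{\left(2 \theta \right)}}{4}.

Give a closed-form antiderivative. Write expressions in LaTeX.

Differentiate the proposed F(\theta) back; it has to land on f(\theta) exactly.
Check: d/d\theta[\frac{\theta \sin{\left(2 \theta \right)}}{8} + \frac{\cos{\left(2 \theta \right)}}{16}] = \frac{\theta \cos{\left(2 \theta \right)}}{4} = f(\theta).

An antiderivative is F(\theta) = \frac{\theta \sin{\left(2 \theta \right)}}{8} + \frac{\cos{\left(2 \theta \right)}}{16}.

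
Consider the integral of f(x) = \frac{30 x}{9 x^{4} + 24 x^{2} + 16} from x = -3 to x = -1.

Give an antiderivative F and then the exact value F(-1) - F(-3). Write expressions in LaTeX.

The substitution u = \frac{3 x^{2}}{2} + 2 works: f is exactly (dF/du)*(du/dx) for that inner function.
F(x) = - \frac{5}{3 x^{2} + 4} is an antiderivative of f.
Check: d/dx[- \frac{5}{3 x^{2} + 4}] = \frac{30 x}{9 x^{4} + 24 x^{2} + 16} = f(x).
F(-1) = - \frac{5}{7}; F(-3) = - \frac{5}{31}.
Integral = F(-1) - F(-3) = - \frac{120}{217}.

Antiderivative: F(x) = - \frac{5}{3 x^{2} + 4}; value = - \frac{120}{217}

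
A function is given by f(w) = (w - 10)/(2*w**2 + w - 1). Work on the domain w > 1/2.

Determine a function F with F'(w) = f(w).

An antiderivative is F(w) = (-19*log(w - 1/2) + 22*log(w + 1))/6.

Factor the denominator ((w + 1)*(2*w - 1)) and decompose: f = -19/(3*(2*w - 1)) + 11/(3*(w + 1)); each piece integrates to a log, atan, or power term.
Check: d/dw[(-19*log(w - 1/2) + 22*log(w + 1))/6] = (w - 10)/(2*w**2 + w - 1) = f(w).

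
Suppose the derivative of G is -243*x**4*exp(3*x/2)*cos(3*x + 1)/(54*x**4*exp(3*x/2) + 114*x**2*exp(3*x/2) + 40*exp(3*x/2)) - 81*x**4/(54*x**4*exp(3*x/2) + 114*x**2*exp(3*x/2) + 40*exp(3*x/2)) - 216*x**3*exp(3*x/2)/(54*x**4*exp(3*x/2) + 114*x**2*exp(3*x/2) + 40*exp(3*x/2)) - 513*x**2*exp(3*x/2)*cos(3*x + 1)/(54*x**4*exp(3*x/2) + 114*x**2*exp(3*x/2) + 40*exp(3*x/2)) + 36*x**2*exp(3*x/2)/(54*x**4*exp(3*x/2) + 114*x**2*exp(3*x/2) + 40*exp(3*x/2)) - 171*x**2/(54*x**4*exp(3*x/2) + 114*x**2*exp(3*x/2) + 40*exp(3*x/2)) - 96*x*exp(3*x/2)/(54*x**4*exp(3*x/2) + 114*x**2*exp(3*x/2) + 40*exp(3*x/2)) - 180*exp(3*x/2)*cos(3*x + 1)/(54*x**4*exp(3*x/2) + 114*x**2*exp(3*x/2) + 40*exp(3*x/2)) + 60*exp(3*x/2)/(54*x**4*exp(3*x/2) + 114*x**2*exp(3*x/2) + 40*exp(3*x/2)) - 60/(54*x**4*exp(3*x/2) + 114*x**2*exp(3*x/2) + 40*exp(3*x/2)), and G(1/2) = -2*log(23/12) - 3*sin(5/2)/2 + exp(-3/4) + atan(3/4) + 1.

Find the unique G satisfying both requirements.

Integrate term by term and add the pieces.
A general antiderivative is -2*log(x**2 + 5/3) - 3*sin(3*x + 1)/2 + atan(3*x/2) + exp(-3*x/2) + C.
The condition gives C = -2*log(23/12) - 3*sin(5/2)/2 + exp(-3/4) + atan(3/4) + 1 - (-2*log(23/12) - 3*sin(5/2)/2 + exp(-3/4) + atan(3/4)) = 1.
So G(x) = (-4*exp(3*x/2)*log(x**2 + 5/3) - 3*exp(3*x/2)*sin(3*x + 1) + 2*exp(3*x/2)*atan(3*x/2) + 2*exp(3*x/2) + 2)*exp(-3*x/2)/2.
Check: d/dx[(-4*exp(3*x/2)*log(x**2 + 5/3) - 3*exp(3*x/2)*sin(3*x + 1) + 2*exp(3*x/2)*atan(3*x/2) + 2*exp(3*x/2) + 2)*exp(-3*x/2)/2] = (-243*x**4*exp(3*x/2)*cos(3*x + 1) - 81*x**4 - 216*x**3*exp(3*x/2) - 513*x**2*exp(3*x/2)*cos(3*x + 1) + 36*x**2*exp(3*x/2) - 171*x**2 - 96*x*exp(3*x/2) - 180*exp(3*x/2)*cos(3*x + 1) + 60*exp(3*x/2) - 60)/(54*x**4*exp(3*x/2) + 114*x**2*exp(3*x/2) + 40*exp(3*x/2)), which equals G'(x).

G(x) = (-4*exp(3*x/2)*log(x**2 + 5/3) - 3*exp(3*x/2)*sin(3*x + 1) + 2*exp(3*x/2)*atan(3*x/2) + 2*exp(3*x/2) + 2)*exp(-3*x/2)/2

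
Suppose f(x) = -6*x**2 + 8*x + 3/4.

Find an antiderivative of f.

An antiderivative is F(x) = -2*x**3 + 4*x**2 + 3*x/4.

The integrand splits into summands that can be handled one at a time.
Check: d/dx[-2*x**3 + 4*x**2 + 3*x/4] = -6*x**2 + 8*x + 3/4 = f(x).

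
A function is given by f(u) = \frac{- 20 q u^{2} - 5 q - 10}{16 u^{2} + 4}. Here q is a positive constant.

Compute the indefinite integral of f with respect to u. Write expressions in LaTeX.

F(u) = - \frac{5 q u}{4} - \frac{5 \operatorname{atan}{\left(2 u \right)}}{4} + C

Differentiate the proposed F(u) back; it has to land on f(u) exactly.
Check: d/du[- \frac{5 q u}{4} - \frac{5 \operatorname{atan}{\left(2 u \right)}}{4}] = \frac{- 20 q u^{2} - 5 q - 10}{16 u^{2} + 4} = f(u).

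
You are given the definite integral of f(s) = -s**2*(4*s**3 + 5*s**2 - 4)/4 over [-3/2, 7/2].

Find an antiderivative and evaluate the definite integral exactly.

Since d/ds undoes antidifferentiation here, F'(s) = f(s) is required of F(s).
F(s) = -s**6/6 - s**5/4 + s**3/3 is an antiderivative of f.
Check: d/ds[-s**6/6 - s**5/4 + s**3/3] = -s**5 - 5*s**4/4 + s**2, which equals f(s).
F(7/2) = -27097/64; F(-3/2) = -9/8.
Integral = F(7/2) - F(-3/2) = -27025/64.

Antiderivative: F(s) = -s**6/6 - s**5/4 + s**3/3; value = -27025/64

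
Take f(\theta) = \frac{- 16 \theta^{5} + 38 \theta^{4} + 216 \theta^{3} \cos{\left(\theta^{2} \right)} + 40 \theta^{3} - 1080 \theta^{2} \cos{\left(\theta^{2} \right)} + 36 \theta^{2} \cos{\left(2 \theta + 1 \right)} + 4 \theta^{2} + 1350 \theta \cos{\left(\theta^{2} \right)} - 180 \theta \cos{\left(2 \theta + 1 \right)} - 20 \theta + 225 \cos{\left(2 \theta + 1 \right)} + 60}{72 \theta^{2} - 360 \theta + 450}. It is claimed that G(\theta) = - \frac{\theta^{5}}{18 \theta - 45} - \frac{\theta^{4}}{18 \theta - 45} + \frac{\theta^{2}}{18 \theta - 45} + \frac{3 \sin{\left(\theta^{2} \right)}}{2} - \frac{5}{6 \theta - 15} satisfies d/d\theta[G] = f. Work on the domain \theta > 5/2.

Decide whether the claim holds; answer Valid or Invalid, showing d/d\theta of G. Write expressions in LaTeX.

d/d\theta[G] = \frac{- 8 \theta^{5} + 19 \theta^{4} + 108 \theta^{3} \cos{\left(\theta^{2} \right)} + 20 \theta^{3} - 540 \theta^{2} \cos{\left(\theta^{2} \right)} + 2 \theta^{2} + 675 \theta \cos{\left(\theta^{2} \right)} - 10 \theta + 30}{36 \theta^{2} - 180 \theta + 225}
d/d\theta[G] - f(\theta) = - \frac{\cos{\left(2 \theta + 1 \right)}}{2} != 0.

Invalid: d/d\theta[G] - f = - \frac{\cos{\left(2 \theta + 1 \right)}}{2}, which is not 0.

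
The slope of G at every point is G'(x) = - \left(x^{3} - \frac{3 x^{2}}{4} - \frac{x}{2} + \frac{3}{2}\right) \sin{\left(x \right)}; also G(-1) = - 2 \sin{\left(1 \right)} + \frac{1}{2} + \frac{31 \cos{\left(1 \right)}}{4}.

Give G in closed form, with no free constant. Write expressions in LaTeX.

A candidate passes only if d/dx[G] lands on the given G'(x) exactly.
A general antiderivative is x^{3} \cos{\left(x \right)} - 3 x^{2} \sin{\left(x \right)} - \frac{3 x^{2} \cos{\left(x \right)}}{4} + \frac{3 x \sin{\left(x \right)}}{2} - \frac{13 x \cos{\left(x \right)}}{2} + \frac{13 \sin{\left(x \right)}}{2} + 3 \cos{\left(x \right)} + C.
The condition gives C = - 2 \sin{\left(1 \right)} + \frac{1}{2} + \frac{31 \cos{\left(1 \right)}}{4} - (- 2 \sin{\left(1 \right)} + \frac{31 \cos{\left(1 \right)}}{4}) = \frac{1}{2}.
So G(x) = \frac{4 x^{3} \cos{\left(x \right)} - 12 x^{2} \sin{\left(x \right)} - 3 x^{2} \cos{\left(x \right)} + 6 x \sin{\left(x \right)} - 26 x \cos{\left(x \right)} + 26 \sin{\left(x \right)} + 12 \cos{\left(x \right)} + 2}{4}.
Check: d/dx[\frac{4 x^{3} \cos{\left(x \right)} - 12 x^{2} \sin{\left(x \right)} - 3 x^{2} \cos{\left(x \right)} + 6 x \sin{\left(x \right)} - 26 x \cos{\left(x \right)} + 26 \sin{\left(x \right)} + 12 \cos{\left(x \right)} + 2}{4}] = - x^{3} \sin{\left(x \right)} + \frac{3 x^{2} \sin{\left(x \right)}}{4} + \frac{x \sin{\left(x \right)}}{2} - \frac{3 \sin{\left(x \right)}}{2}, which equals G'(x).

G(x) = \frac{4 x^{3} \cos{\left(x \right)} - 12 x^{2} \sin{\left(x \right)} - 3 x^{2} \cos{\left(x \right)} + 6 x \sin{\left(x \right)} - 26 x \cos{\left(x \right)} + 26 \sin{\left(x \right)} + 12 \cos{\left(x \right)} + 2}{4}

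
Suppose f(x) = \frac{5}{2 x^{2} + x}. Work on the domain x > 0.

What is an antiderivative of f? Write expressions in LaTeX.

An antiderivative is F(x) = 5 \left(\log{\left(x \right)} - \log{\left(x + \frac{1}{2} \right)}\right).

Factor the denominator (x \left(2 x + 1\right)) and decompose: f = - \frac{10}{2 x + 1} + \frac{5}{x}; each piece integrates to a log, atan, or power term.
Check: d/dx[5 \left(\log{\left(x \right)} - \log{\left(x + \frac{1}{2} \right)}\right)] = \frac{5}{2 x^{2} + x} = f(x).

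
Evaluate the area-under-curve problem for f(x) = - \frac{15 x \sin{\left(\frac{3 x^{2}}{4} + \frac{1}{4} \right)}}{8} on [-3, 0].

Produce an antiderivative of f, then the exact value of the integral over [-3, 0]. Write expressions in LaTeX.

Antiderivative: F(x) = \frac{5 \cos{\left(\frac{3 x^{2}}{4} + \frac{1}{4} \right)}}{4}; value = - \frac{5 \cos{\left(7 \right)}}{4} + \frac{5 \cos{\left(\frac{1}{4} \right)}}{4}

The substitution u = \frac{3 x^{2}}{4} + \frac{1}{4} works: f is exactly (dF/du)*(du/dx) for that inner function.
F(x) = \frac{5 \cos{\left(\frac{3 x^{2}}{4} + \frac{1}{4} \right)}}{4} is an antiderivative of f.
Check: d/dx[\frac{5 \cos{\left(\frac{3 x^{2}}{4} + \frac{1}{4} \right)}}{4}] = - \frac{15 x \sin{\left(\frac{3 x^{2}}{4} + \frac{1}{4} \right)}}{8} = f(x).
F(0) = \frac{5 \cos{\left(\frac{1}{4} \right)}}{4}; F(-3) = \frac{5 \cos{\left(7 \right)}}{4}.
Integral = F(0) - F(-3) = - \frac{5 \cos{\left(7 \right)}}{4} + \frac{5 \cos{\left(\frac{1}{4} \right)}}{4}.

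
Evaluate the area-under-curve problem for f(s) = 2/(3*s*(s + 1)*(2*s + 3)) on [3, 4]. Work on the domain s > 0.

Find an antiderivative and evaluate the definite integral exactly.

Antiderivative: F(s) = -2*(-log(s) + 3*log(s + 1) - 2*log(s + 3/2))/9; value = -2*log(5)/3 - 4*log(9/2)/9 - 2*log(3)/9 + 4*log(11/2)/9 + 8*log(4)/9

Factor the denominator (3*s*(s + 1)*(2*s + 3)) and decompose: f = 8/(9*(2*s + 3)) - 2/(3*(s + 1)) + 2/(9*s); each piece integrates to a log, atan, or power term.
F(s) = -2*(-log(s) + 3*log(s + 1) - 2*log(s + 3/2))/9 is an antiderivative of f.
Check: d/ds[-2*(-log(s) + 3*log(s + 1) - 2*log(s + 3/2))/9] = 2/(6*s**3 + 15*s**2 + 9*s), which equals f(s).
F(4) = -2*log(5)/3 + 2*log(4)/9 + 4*log(11/2)/9; F(3) = -2*log(4)/3 + 2*log(3)/9 + 4*log(9/2)/9.
Integral = F(4) - F(3) = -2*log(5)/3 - 4*log(9/2)/9 - 2*log(3)/9 + 4*log(11/2)/9 + 8*log(4)/9.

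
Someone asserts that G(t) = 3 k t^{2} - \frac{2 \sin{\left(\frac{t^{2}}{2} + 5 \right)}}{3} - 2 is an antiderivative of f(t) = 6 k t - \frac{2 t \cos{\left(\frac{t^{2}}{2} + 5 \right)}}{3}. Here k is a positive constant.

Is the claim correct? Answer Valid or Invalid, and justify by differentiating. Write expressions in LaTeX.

d/dt[G] = 6 k t - \frac{2 t \cos{\left(\frac{t^{2}}{2} + 5 \right)}}{3}
This equals f(t) exactly, so the claim holds.

Valid - the claim checks out under differentiation.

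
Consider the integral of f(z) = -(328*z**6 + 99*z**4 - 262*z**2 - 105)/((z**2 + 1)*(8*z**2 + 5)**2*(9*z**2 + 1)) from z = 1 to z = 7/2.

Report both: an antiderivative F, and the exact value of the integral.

Antiderivative: F(z) = (-24*z**2*atan(z) + 40*z**2*atan(3*z) + 3*z - 15*atan(z) + 25*atan(3*z))/(24*z**2 + 15); value = -5*atan(3)/3 - atan(7/2) - 115/2678 + pi/4 + 5*atan(21/2)/3

For F(z) to be correct the identity F'(z) - f(z) = 0 must hold.
F(z) = (-24*z**2*atan(z) + 40*z**2*atan(3*z) + 3*z - 15*atan(z) + 25*atan(3*z))/(24*z**2 + 15) is an antiderivative of f.
Check: d/dz[(-24*z**2*atan(z) + 40*z**2*atan(3*z) + 3*z - 15*atan(z) + 25*atan(3*z))/(24*z**2 + 15)] = (-328*z**6 - 99*z**4 + 262*z**2 + 105)/(576*z**8 + 1360*z**6 + 1089*z**4 + 330*z**2 + 25), which equals f(z).
F(7/2) = -atan(7/2) + 7/206 + 5*atan(21/2)/3; F(1) = -pi/4 + 1/13 + 5*atan(3)/3.
Integral = F(7/2) - F(1) = -5*atan(3)/3 - atan(7/2) - 115/2678 + pi/4 + 5*atan(21/2)/3.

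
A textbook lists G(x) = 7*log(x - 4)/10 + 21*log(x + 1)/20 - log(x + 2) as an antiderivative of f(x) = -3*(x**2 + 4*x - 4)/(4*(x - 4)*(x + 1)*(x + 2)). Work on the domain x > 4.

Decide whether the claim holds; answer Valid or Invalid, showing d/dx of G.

Invalid: d/dx[G] - f = (3*x**2 + 12*x - 12)/(2*x**3 - 2*x**2 - 20*x - 16), which is not 0.

d/dx[G] = (3*x**2 + 12*x - 12)/(4*x**3 - 4*x**2 - 40*x - 32)
d/dx[G] - f(x) = (3*x**2 + 12*x - 12)/(2*x**3 - 2*x**2 - 20*x - 16) != 0.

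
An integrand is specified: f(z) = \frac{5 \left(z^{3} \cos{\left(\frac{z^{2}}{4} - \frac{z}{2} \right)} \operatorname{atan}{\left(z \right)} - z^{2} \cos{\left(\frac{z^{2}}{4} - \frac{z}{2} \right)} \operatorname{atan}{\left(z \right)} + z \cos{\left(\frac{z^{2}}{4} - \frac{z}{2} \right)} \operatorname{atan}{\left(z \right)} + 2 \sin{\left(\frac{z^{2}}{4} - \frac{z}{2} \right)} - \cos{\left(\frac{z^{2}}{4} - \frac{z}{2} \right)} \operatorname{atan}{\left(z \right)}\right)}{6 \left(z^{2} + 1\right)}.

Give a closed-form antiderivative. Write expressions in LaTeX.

Recognize the product-rule pattern: f = u'v + uv' with u = \frac{5 \operatorname{atan}{\left(z \right)}}{3}, v = \sin{\left(\frac{z^{2}}{4} - \frac{z}{2} \right)}, so integration by parts undoes it.
Check: d/dz[\frac{5 \sin{\left(\frac{z^{2}}{4} - \frac{z}{2} \right)} \operatorname{atan}{\left(z \right)}}{3}] = \frac{5 z^{3} \cos{\left(\frac{z^{2}}{4} - \frac{z}{2} \right)} \operatorname{atan}{\left(z \right)} - 5 z^{2} \cos{\left(\frac{z^{2}}{4} - \frac{z}{2} \right)} \operatorname{atan}{\left(z \right)} + 5 z \cos{\left(\frac{z^{2}}{4} - \frac{z}{2} \right)} \operatorname{atan}{\left(z \right)} + 10 \sin{\left(\frac{z^{2}}{4} - \frac{z}{2} \right)} - 5 \cos{\left(\frac{z^{2}}{4} - \frac{z}{2} \right)} \operatorname{atan}{\left(z \right)}}{6 z^{2} + 6}, which equals f(z).

An antiderivative is F(z) = \frac{5 \sin{\left(\frac{z^{2}}{4} - \frac{z}{2} \right)} \operatorname{atan}{\left(z \right)}}{3}.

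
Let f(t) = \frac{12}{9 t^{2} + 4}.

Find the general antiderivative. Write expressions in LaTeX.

F(t) = 2 \operatorname{atan}{\left(\frac{3 t}{2} \right)} + C

A first test for any F(t): its t-derivative must equal f(t) identically.
Check: d/dt[2 \operatorname{atan}{\left(\frac{3 t}{2} \right)}] = \frac{12}{9 t^{2} + 4} = f(t).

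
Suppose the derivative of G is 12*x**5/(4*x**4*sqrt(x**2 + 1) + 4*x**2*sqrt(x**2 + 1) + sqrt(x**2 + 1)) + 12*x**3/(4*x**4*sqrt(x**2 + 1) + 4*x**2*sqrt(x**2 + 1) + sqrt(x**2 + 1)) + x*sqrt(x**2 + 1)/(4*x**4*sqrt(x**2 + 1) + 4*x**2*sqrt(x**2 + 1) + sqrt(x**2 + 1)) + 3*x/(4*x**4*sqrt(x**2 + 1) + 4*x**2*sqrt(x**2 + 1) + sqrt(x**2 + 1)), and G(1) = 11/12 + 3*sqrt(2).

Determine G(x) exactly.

The integrand splits into summands that can be handled one at a time.
A general antiderivative is 3*sqrt(x**2 + 1) - 1/(2*(4*x**2 + 2)) + C.
The condition gives C = 11/12 + 3*sqrt(2) - (-1/12 + 3*sqrt(2)) = 1.
So G(x) = (8*x**2 + 12*sqrt(x**2 + 1)*(2*x**2 + 1) + 3)/(4*(2*x**2 + 1)).
Check: d/dx[(8*x**2 + 12*sqrt(x**2 + 1)*(2*x**2 + 1) + 3)/(4*(2*x**2 + 1))] = (12*x**5 + 12*x**3 + x*sqrt(x**2 + 1) + 3*x)/(4*x**4*sqrt(x**2 + 1) + 4*x**2*sqrt(x**2 + 1) + sqrt(x**2 + 1)), which equals G'(x).

G(x) = (8*x**2 + 12*sqrt(x**2 + 1)*(2*x**2 + 1) + 3)/(4*(2*x**2 + 1))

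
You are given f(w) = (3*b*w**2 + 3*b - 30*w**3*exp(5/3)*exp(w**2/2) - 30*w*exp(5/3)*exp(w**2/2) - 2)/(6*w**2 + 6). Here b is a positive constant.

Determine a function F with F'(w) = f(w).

Whatever form F(w) takes, F'(w) = f(w) is non-negotiable.
Check: d/dw[(3*b*w - 30*exp(w**2/2 + 5/3) - 2*atan(w))/6] = (3*b*w**2 + 3*b - 30*w**3*exp(5/3)*exp(w**2/2) - 30*w*exp(5/3)*exp(w**2/2) - 2)/(6*w**2 + 6) = f(w).

An antiderivative is F(w) = (3*b*w - 30*exp(w**2/2 + 5/3) - 2*atan(w))/6.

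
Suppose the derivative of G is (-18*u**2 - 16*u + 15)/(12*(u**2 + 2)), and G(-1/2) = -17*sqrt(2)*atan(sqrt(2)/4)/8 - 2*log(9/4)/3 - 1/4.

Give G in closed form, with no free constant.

G(u) = -3*u/2 - 2*log(u**2 + 2)/3 + 17*sqrt(2)*atan(sqrt(2)*u/2)/8 - 1

Whatever form G(u) takes, its d/du must return the stated G'(u).
A general antiderivative is -3*u/2 - 2*log(u**2 + 2)/3 + 17*sqrt(2)*atan(sqrt(2)*u/2)/8 + C.
The condition gives C = -17*sqrt(2)*atan(sqrt(2)/4)/8 - 2*log(9/4)/3 - 1/4 - (-17*sqrt(2)*atan(sqrt(2)/4)/8 - 2*log(9/4)/3 + 3/4) = -1.
So G(u) = -3*u/2 - 2*log(u**2 + 2)/3 + 17*sqrt(2)*atan(sqrt(2)*u/2)/8 - 1.
Check: d/du[-3*u/2 - 2*log(u**2 + 2)/3 + 17*sqrt(2)*atan(sqrt(2)*u/2)/8 - 1] = (-18*u**2 - 16*u + 15)/(12*u**2 + 24), which equals G'(u).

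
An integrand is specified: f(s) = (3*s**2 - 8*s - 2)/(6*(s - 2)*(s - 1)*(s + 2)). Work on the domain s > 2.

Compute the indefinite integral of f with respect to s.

Factor the denominator (6*(s - 2)*(s - 1)*(s + 2)) and decompose: f = 13/(36*(s + 2)) + 7/(18*(s - 1)) - 1/(4*(s - 2)); each piece integrates to a log, atan, or power term.
Check: d/ds[-log(s - 2)/4 + 7*log(s - 1)/18 + 13*log(s + 2)/36] = (3*s**2 - 8*s - 2)/(6*s**3 - 6*s**2 - 24*s + 24), which equals f(s).

F(s) = -log(s - 2)/4 + 7*log(s - 1)/18 + 13*log(s + 2)/36 + C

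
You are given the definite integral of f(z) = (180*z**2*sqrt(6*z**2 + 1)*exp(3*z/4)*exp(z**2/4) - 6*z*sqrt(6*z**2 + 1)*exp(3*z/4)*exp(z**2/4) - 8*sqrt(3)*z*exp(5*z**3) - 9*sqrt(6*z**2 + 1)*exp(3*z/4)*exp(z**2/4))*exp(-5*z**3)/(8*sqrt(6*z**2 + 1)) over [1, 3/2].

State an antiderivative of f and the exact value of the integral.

Antiderivative: F(z) = -sqrt(2*z**2 + 1/3)/2 - 3*exp(3*z/4)*exp(z**2/4)*exp(-5*z**3)/2; value = -sqrt(174)/12 - 3*exp(-243/16)/2 + 3*exp(-4)/2 + sqrt(21)/6

Recover f(z) by differentiating a candidate F(z); any mismatch rules it out.
F(z) = -sqrt(2*z**2 + 1/3)/2 - 3*exp(3*z/4)*exp(z**2/4)*exp(-5*z**3)/2 is an antiderivative of f.
Check: d/dz[-sqrt(2*z**2 + 1/3)/2 - 3*exp(3*z/4)*exp(z**2/4)*exp(-5*z**3)/2] = (180*z**2*sqrt(6*z**2 + 1)*exp(3*z/4)*exp(z**2/4) - 6*z*sqrt(6*z**2 + 1)*exp(3*z/4)*exp(z**2/4) - 8*sqrt(3)*z*exp(5*z**3) - 9*sqrt(6*z**2 + 1)*exp(3*z/4)*exp(z**2/4))*exp(-5*z**3)/(8*sqrt(6*z**2 + 1)) = f(z).
F(3/2) = -sqrt(174)/12 - 3*exp(-243/16)/2; F(1) = -sqrt(21)/6 - 3*exp(-4)/2.
Integral = F(3/2) - F(1) = -sqrt(174)/12 - 3*exp(-243/16)/2 + 3*exp(-4)/2 + sqrt(21)/6.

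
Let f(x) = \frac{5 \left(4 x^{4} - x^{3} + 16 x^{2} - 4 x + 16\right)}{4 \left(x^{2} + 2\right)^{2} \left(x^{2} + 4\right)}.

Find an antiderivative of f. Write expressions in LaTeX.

An antiderivative is F(x) = \frac{20 x^{2} \operatorname{atan}{\left(\frac{x}{2} \right)} + 40 \operatorname{atan}{\left(\frac{x}{2} \right)} + 5}{8 x^{2} + 16}.

Recover f(x) by differentiating a candidate F(x); any mismatch rules it out.
Check: d/dx[\frac{20 x^{2} \operatorname{atan}{\left(\frac{x}{2} \right)} + 40 \operatorname{atan}{\left(\frac{x}{2} \right)} + 5}{8 x^{2} + 16}] = \frac{20 x^{4} - 5 x^{3} + 80 x^{2} - 20 x + 80}{4 x^{6} + 32 x^{4} + 80 x^{2} + 64}, which equals f(x).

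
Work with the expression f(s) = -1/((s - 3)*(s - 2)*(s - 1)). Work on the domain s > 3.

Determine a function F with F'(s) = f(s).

An antiderivative is F(s) = log(s - 2) - log(s**2 - 4*s + 3)/2.

The denominator factors as (s - 3)*(s - 2)*(s - 1); partial fractions split f into directly integrable pieces: -1/(2*(s - 1)) + 1/(s - 2) - 1/(2*(s - 3)).
Check: d/ds[log(s - 2) - log(s**2 - 4*s + 3)/2] = -1/(s**3 - 6*s**2 + 11*s - 6), which equals f(s).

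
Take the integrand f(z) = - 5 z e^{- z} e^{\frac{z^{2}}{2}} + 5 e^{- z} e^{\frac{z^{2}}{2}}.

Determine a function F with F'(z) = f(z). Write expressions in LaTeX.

f matches the chain-rule pattern g'(h)*h' with inner function h(z) = \frac{z^{2}}{2} - z; substituting u = h(z) collapses the integral.
Check: d/dz[- 5 e^{- z} e^{\frac{z^{2}}{2}}] = \left(- 5 z e^{\frac{z^{2}}{2}} + 5 e^{\frac{z^{2}}{2}}\right) e^{- z}, which equals f(z).

An antiderivative is F(z) = - 5 e^{- z} e^{\frac{z^{2}}{2}}.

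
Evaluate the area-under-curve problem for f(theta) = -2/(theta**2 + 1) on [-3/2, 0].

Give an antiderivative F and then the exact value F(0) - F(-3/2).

A first test for any F(theta): its theta-derivative must equal f(theta) identically.
F(theta) = -2*atan(theta) is an antiderivative of f.
Check: d/dtheta[-2*atan(theta)] = -2/(theta**2 + 1) = f(theta).
F(0) = 0; F(-3/2) = 2*atan(3/2).
Integral = F(0) - F(-3/2) = -2*atan(3/2).

Antiderivative: F(theta) = -2*atan(theta); value = -2*atan(3/2)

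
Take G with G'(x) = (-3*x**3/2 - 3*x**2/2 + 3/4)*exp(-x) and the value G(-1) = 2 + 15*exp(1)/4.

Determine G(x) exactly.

G'(x) has the shape u'v + uv' for u = 3*x**3/2 + 6*x**2 + 12*x + 45/4 and v = exp(-x) — it is the derivative of the product u*v.
A general antiderivative is (6*x**3 + 24*x**2 + 48*x + 45)*exp(-x)/4 + C.
The condition gives C = 2 + 15*exp(1)/4 - (15*exp(1)/4) = 2.
So G(x) = (6*x**3 + 24*x**2 + 48*x + 8*exp(x) + 45)*exp(-x)/4.
Check: d/dx[(6*x**3 + 24*x**2 + 48*x + 8*exp(x) + 45)*exp(-x)/4] = (-6*x**3 - 6*x**2 + 3)*exp(-x)/4, which equals G'(x).

G(x) = (6*x**3 + 24*x**2 + 48*x + 8*exp(x) + 45)*exp(-x)/4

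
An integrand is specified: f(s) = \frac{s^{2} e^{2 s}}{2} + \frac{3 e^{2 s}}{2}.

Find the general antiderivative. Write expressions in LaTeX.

Recognize the product-rule pattern: f = u'v + uv' with u = \frac{s^{2}}{4} - \frac{s}{4} + \frac{7}{8}, v = e^{2 s}, so integration by parts undoes it.
Check: d/ds[\frac{s^{2} e^{2 s}}{4} - \frac{s e^{2 s}}{4} + \frac{7 e^{2 s}}{8}] = \frac{s^{2} e^{2 s}}{2} + \frac{3 e^{2 s}}{2} = f(s).

F(s) = \frac{s^{2} e^{2 s}}{4} - \frac{s e^{2 s}}{4} + \frac{7 e^{2 s}}{8} + C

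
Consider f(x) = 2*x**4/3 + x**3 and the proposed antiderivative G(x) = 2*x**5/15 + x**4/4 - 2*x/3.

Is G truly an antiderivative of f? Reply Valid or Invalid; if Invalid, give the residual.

d/dx[G] = 2*x**4/3 + x**3 - 2/3
d/dx[G] - f(x) = -2/3 != 0.

Invalid: d/dx[G] - f = -2/3, which is not 0.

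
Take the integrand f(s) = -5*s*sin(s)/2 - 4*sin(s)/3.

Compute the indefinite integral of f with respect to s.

The integrand splits into summands that can be handled one at a time.
Check: d/ds[5*s*cos(s)/2 - 5*sin(s)/2 + 4*cos(s)/3] = -5*s*sin(s)/2 - 4*sin(s)/3 = f(s).

F(s) = 5*s*cos(s)/2 - 5*sin(s)/2 + 4*cos(s)/3 + C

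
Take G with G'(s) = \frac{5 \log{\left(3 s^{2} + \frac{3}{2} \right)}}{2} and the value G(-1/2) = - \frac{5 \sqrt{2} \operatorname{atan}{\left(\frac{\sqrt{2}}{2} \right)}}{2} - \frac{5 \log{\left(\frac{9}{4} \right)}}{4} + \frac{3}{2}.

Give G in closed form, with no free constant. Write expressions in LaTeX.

G(s) = \frac{5 s \log{\left(s^{2} + \frac{1}{2} \right)}}{2} - 5 s + \frac{5 s \log{\left(3 \right)}}{2} + \frac{5 \sqrt{2} \operatorname{atan}{\left(\sqrt{2} s \right)}}{2} - 1

Differentiate the proposed G(s) back; it has to land on the given G'(s).
A general antiderivative is \frac{5 s \log{\left(3 s^{2} + \frac{3}{2} \right)}}{2} - 5 s + \frac{5 \sqrt{2} \operatorname{atan}{\left(\sqrt{2} s \right)}}{2} + C.
The condition gives C = - \frac{5 \sqrt{2} \operatorname{atan}{\left(\frac{\sqrt{2}}{2} \right)}}{2} - \frac{5 \log{\left(\frac{9}{4} \right)}}{4} + \frac{3}{2} - (- \frac{5 \sqrt{2} \operatorname{atan}{\left(\frac{\sqrt{2}}{2} \right)}}{2} - \frac{5 \log{\left(\frac{9}{4} \right)}}{4} + \frac{5}{2}) = -1.
So G(s) = \frac{5 s \log{\left(s^{2} + \frac{1}{2} \right)}}{2} - 5 s + \frac{5 s \log{\left(3 \right)}}{2} + \frac{5 \sqrt{2} \operatorname{atan}{\left(\sqrt{2} s \right)}}{2} - 1.
Check: d/ds[\frac{5 s \log{\left(s^{2} + \frac{1}{2} \right)}}{2} - 5 s + \frac{5 s \log{\left(3 \right)}}{2} + \frac{5 \sqrt{2} \operatorname{atan}{\left(\sqrt{2} s \right)}}{2} - 1] = \frac{5 \log{\left(s^{2} + \frac{1}{2} \right)}}{2} + \frac{5 \log{\left(3 \right)}}{2}, which equals G'(s).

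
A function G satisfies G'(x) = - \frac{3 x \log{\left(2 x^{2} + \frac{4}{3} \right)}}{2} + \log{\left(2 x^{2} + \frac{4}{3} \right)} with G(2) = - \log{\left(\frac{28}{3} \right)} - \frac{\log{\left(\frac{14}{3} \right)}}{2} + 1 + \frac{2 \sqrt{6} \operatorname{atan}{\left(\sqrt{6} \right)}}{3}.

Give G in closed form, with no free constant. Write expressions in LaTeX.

The integrand splits into summands that can be handled one at a time.
A general antiderivative is \frac{3 x^{2}}{4} - 2 x + \left(- \frac{3 x^{2}}{4} + x\right) \log{\left(2 x^{2} + \frac{4}{3} \right)} - \frac{\log{\left(x^{2} + \frac{2}{3} \right)}}{2} + \frac{2 \sqrt{6} \operatorname{atan}{\left(\frac{\sqrt{6} x}{2} \right)}}{3} + C.
The condition gives C = - \log{\left(\frac{28}{3} \right)} - \frac{\log{\left(\frac{14}{3} \right)}}{2} + 1 + \frac{2 \sqrt{6} \operatorname{atan}{\left(\sqrt{6} \right)}}{3} - (- \log{\left(\frac{28}{3} \right)} - 1 - \frac{\log{\left(\frac{14}{3} \right)}}{2} + \frac{2 \sqrt{6} \operatorname{atan}{\left(\sqrt{6} \right)}}{3}) = 2.
So G(x) = - \frac{3 x^{2} \log{\left(2 x^{2} + \frac{4}{3} \right)}}{4} + \frac{3 x^{2}}{4} + x \log{\left(2 x^{2} + \frac{4}{3} \right)} - 2 x - \frac{\log{\left(x^{2} + \frac{2}{3} \right)}}{2} + \frac{2 \sqrt{6} \operatorname{atan}{\left(\frac{\sqrt{6} x}{2} \right)}}{3} + 2.
Check: d/dx[- \frac{3 x^{2} \log{\left(2 x^{2} + \frac{4}{3} \right)}}{4} + \frac{3 x^{2}}{4} + x \log{\left(2 x^{2} + \frac{4}{3} \right)} - 2 x - \frac{\log{\left(x^{2} + \frac{2}{3} \right)}}{2} + \frac{2 \sqrt{6} \operatorname{atan}{\left(\frac{\sqrt{6} x}{2} \right)}}{3} + 2] = - \frac{3 x \log{\left(x^{2} + \frac{2}{3} \right)}}{2} - \frac{3 x \log{\left(2 \right)}}{2} + \log{\left(x^{2} + \frac{2}{3} \right)} + \log{\left(2 \right)}, which equals G'(x).

G(x) = - \frac{3 x^{2} \log{\left(2 x^{2} + \frac{4}{3} \right)}}{4} + \frac{3 x^{2}}{4} + x \log{\left(2 x^{2} + \frac{4}{3} \right)} - 2 x - \frac{\log{\left(x^{2} + \frac{2}{3} \right)}}{2} + \frac{2 \sqrt{6} \operatorname{atan}{\left(\frac{\sqrt{6} x}{2} \right)}}{3} + 2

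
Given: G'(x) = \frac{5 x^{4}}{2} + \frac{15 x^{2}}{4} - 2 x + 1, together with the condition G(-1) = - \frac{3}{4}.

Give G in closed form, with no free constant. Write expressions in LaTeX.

The integrand splits into summands that can be handled one at a time.
A general antiderivative is \frac{x^{5}}{2} + \frac{5 x^{3}}{4} - x^{2} + x + 2 + C.
The condition gives C = - \frac{3}{4} - (- \frac{7}{4}) = 1.
So G(x) = \frac{2 x^{5} + 5 x^{3} - 4 x^{2} + 4 x + 12}{4}.
Check: d/dx[\frac{2 x^{5} + 5 x^{3} - 4 x^{2} + 4 x + 12}{4}] = \frac{5 x^{4}}{2} + \frac{15 x^{2}}{4} - 2 x + 1 = G'(x).

G(x) = \frac{2 x^{5} + 5 x^{3} - 4 x^{2} + 4 x + 12}{4}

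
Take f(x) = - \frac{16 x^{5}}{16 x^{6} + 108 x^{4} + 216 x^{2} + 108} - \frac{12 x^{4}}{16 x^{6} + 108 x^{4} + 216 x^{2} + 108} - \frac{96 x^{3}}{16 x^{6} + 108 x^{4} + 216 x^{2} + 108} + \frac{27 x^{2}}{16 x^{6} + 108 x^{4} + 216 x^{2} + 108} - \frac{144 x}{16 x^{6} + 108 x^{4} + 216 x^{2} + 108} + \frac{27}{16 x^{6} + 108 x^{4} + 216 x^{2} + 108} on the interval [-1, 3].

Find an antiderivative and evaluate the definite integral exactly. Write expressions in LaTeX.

Antiderivative: F(x) = - \frac{2 x^{2} \log{\left(4 x^{2} + 3 \right)} - 3 x + 6 \log{\left(4 x^{2} + 3 \right)}}{4 \left(x^{2} + 3\right)}; value = - \frac{\log{\left(39 \right)}}{2} + \frac{3}{8} + \frac{\log{\left(7 \right)}}{2}

The integrand splits into summands that can be handled one at a time.
F(x) = - \frac{2 x^{2} \log{\left(4 x^{2} + 3 \right)} - 3 x + 6 \log{\left(4 x^{2} + 3 \right)}}{4 \left(x^{2} + 3\right)} is an antiderivative of f.
Check: d/dx[- \frac{2 x^{2} \log{\left(4 x^{2} + 3 \right)} - 3 x + 6 \log{\left(4 x^{2} + 3 \right)}}{4 \left(x^{2} + 3\right)}] = \frac{- 16 x^{5} - 12 x^{4} - 96 x^{3} + 27 x^{2} - 144 x + 27}{16 x^{6} + 108 x^{4} + 216 x^{2} + 108}, which equals f(x).
F(3) = \frac{3}{16} - \frac{\log{\left(39 \right)}}{2}; F(-1) = - \frac{\log{\left(7 \right)}}{2} - \frac{3}{16}.
Integral = F(3) - F(-1) = - \frac{\log{\left(39 \right)}}{2} + \frac{3}{8} + \frac{\log{\left(7 \right)}}{2}.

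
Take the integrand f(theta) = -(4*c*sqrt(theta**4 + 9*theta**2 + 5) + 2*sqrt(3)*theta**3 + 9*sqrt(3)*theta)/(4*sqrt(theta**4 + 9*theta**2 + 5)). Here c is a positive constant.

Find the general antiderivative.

F(theta) = -c*theta - 3*sqrt(theta**4/3 + 3*theta**2 + 5/3)/4 + C

Whatever form F(theta) takes, F'(theta) = f(theta) is non-negotiable.
Check: d/dtheta[-c*theta - 3*sqrt(theta**4/3 + 3*theta**2 + 5/3)/4] = (-4*c*sqrt(theta**4 + 9*theta**2 + 5) - 2*sqrt(3)*theta**3 - 9*sqrt(3)*theta)/(4*sqrt(theta**4 + 9*theta**2 + 5)), which equals f(theta).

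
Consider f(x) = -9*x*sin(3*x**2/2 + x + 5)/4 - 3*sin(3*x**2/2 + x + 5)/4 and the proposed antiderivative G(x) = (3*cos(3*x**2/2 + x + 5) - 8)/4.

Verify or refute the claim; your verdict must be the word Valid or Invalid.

Valid - the claim checks out under differentiation.

d/dx[G] = -9*x*sin(3*x**2/2 + x + 5)/4 - 3*sin(3*x**2/2 + x + 5)/4
This equals f(x) exactly, so the claim holds.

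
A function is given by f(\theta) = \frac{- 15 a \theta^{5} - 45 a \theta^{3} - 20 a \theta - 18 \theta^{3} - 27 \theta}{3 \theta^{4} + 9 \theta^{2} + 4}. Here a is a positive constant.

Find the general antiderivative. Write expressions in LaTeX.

F(\theta) = - \frac{5 a \theta^{2}}{2} - \frac{3 \log{\left(3 \theta^{4} + 9 \theta^{2} + 4 \right)}}{2} + C

Check any antiderivative F(\theta) by computing F'(\theta) and comparing it with f(\theta).
Check: d/d\theta[- \frac{5 a \theta^{2}}{2} - \frac{3 \log{\left(3 \theta^{4} + 9 \theta^{2} + 4 \right)}}{2}] = \frac{- 15 a \theta^{5} - 45 a \theta^{3} - 20 a \theta - 18 \theta^{3} - 27 \theta}{3 \theta^{4} + 9 \theta^{2} + 4} = f(\theta).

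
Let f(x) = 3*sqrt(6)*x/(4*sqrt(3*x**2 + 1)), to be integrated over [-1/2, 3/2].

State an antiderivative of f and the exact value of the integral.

Antiderivative: F(x) = sqrt(6)*sqrt(3*x**2 + 1)/4; value = -sqrt(42)/8 + sqrt(186)/8

f matches the chain-rule pattern g'(h)*h' with inner function h(x) = 2*x**2 + 2/3; substituting u = h(x) collapses the integral.
F(x) = sqrt(6)*sqrt(3*x**2 + 1)/4 is an antiderivative of f.
Check: d/dx[sqrt(6)*sqrt(3*x**2 + 1)/4] = 3*sqrt(6)*x/(4*sqrt(3*x**2 + 1)) = f(x).
F(3/2) = sqrt(186)/8; F(-1/2) = sqrt(42)/8.
Integral = F(3/2) - F(-1/2) = -sqrt(42)/8 + sqrt(186)/8.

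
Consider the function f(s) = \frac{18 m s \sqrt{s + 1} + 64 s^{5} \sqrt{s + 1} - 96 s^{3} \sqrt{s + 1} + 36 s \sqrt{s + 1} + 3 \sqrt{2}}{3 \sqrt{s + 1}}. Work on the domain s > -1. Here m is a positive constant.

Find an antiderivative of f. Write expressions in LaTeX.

Check any antiderivative F(s) by computing F'(s) and comparing it with f(s).
Check: d/ds[3 m s^{2} + 2 \sqrt{2 s + 2} + \frac{3 \left(\frac{4 s^{2}}{3} - 1\right)^{3}}{2}] = \frac{18 m s \sqrt{s + 1} + 64 s^{5} \sqrt{s + 1} - 96 s^{3} \sqrt{s + 1} + 36 s \sqrt{s + 1} + 3 \sqrt{2}}{3 \sqrt{s + 1}} = f(s).

An antiderivative is F(s) = 3 m s^{2} + 2 \sqrt{2 s + 2} + \frac{3 \left(\frac{4 s^{2}}{3} - 1\right)^{3}}{2}.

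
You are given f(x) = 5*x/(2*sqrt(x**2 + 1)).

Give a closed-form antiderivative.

The substitution u = x**2 + 1 works: f is exactly (dF/du)*(du/dx) for that inner function.
Check: d/dx[5*sqrt(x**2 + 1)/2] = 5*x/(2*sqrt(x**2 + 1)) = f(x).

An antiderivative is F(x) = 5*sqrt(x**2 + 1)/2.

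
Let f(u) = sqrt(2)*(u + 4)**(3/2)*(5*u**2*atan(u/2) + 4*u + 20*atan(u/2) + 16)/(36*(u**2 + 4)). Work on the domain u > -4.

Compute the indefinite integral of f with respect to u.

f has the shape v'r + vr' for v = 4*(u/2 + 2)**(5/2)/9 and r = atan(u/2) — it is the derivative of the product v*r.
Check: d/du[sqrt(2)*(u + 4)**(5/2)*atan(u/2)/18] = (5*sqrt(2)*u**3*sqrt(u + 4)*atan(u/2) + 20*sqrt(2)*u**2*sqrt(u + 4)*atan(u/2) + 4*sqrt(2)*u**2*sqrt(u + 4) + 20*sqrt(2)*u*sqrt(u + 4)*atan(u/2) + 32*sqrt(2)*u*sqrt(u + 4) + 80*sqrt(2)*sqrt(u + 4)*atan(u/2) + 64*sqrt(2)*sqrt(u + 4))/(36*u**2 + 144), which equals f(u).

F(u) = sqrt(2)*(u + 4)**(5/2)*atan(u/2)/18 + C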